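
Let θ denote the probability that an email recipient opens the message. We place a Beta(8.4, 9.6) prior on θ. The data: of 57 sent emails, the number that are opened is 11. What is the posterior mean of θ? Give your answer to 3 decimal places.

Posterior mean ≈ 0.259

Observing 11 successes and 46 failures updates Beta(8.4, 9.6) by adding the success and failure counts to the two shape parameters: α = 8.4+11 = 19.4, β = 9.6+46 = 55.6.
Posterior mean = α/(α+β) = 19.4/75 = 0.259.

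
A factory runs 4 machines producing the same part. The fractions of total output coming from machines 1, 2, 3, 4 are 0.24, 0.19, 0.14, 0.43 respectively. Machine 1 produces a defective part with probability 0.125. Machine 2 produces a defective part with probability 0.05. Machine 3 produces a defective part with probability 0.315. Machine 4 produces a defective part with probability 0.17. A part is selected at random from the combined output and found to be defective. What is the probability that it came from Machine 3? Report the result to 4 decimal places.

Tabulate prior·likelihood by source: [1] prior 0.24, lik 0.125, product 0.03000; [2] prior 0.19, lik 0.05, product 0.009500; [3] prior 0.14, lik 0.315, product 0.04410; [4] prior 0.43, lik 0.17, product 0.07310.
Normalizing constant = 0.15670; the posterior for Machine 3 is its product over the sum, 0.04410/0.15670 = 0.2814.

Posterior probability ≈ 0.2814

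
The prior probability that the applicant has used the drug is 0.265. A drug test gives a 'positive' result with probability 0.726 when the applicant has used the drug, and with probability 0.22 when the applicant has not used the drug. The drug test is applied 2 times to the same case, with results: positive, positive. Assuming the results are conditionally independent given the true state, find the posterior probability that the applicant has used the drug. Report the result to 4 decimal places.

With H the event that the applicant has used the drug, the joint likelihood of the observed sequence is P(data|H) = 0.726·0.726 = 0.52708 and P(data|¬H) = 0.22·0.22 = 0.048400.
Bayes: P(H|data) = 0.265·0.52708 / (0.265·0.52708 + 0.735·0.048400) = 0.13968/0.17525 = 0.7970.

Posterior P(H) ≈ 0.7970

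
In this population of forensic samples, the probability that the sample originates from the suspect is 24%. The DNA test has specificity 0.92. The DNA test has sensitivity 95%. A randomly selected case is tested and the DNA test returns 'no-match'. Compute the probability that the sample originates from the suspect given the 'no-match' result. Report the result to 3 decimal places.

P(H | E) ≈ 0.017

Let H be the event that the sample originates from the suspect. P(H) = 0.24, so P(¬H) = 0.76. With E the 'no-match' result, P(E|H) = 0.05 and P(E|¬H) = 0.92.
P(E) = 0.05·0.24 + 0.92·0.76 = 0.012000 + 0.69920 = 0.71120.
By Bayes' theorem, P(H|E) = 0.012000 / 0.71120 = 0.017.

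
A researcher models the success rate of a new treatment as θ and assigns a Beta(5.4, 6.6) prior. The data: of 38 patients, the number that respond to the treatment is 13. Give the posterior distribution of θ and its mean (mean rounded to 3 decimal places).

Observing 13 successes and 25 failures updates Beta(5.4, 6.6) by adding the success and failure counts to the two shape parameters: α = 5.4+13 = 18.4, β = 6.6+25 = 31.6.
E[θ | data] = 18.4/(18.4+31.6) = 0.368.

Posterior: Beta(18.4, 31.6); mean ≈ 0.368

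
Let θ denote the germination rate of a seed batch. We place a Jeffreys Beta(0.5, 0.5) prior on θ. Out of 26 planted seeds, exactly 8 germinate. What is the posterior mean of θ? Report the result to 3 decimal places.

Posterior mean ≈ 0.315

Observing 8 successes and 18 failures updates Beta(0.5, 0.5) by adding the success and failure counts to the two shape parameters: α = 0.5+8 = 8.5, β = 0.5+18 = 18.5.
E[θ | data] = 8.5/(8.5+18.5) = 0.315.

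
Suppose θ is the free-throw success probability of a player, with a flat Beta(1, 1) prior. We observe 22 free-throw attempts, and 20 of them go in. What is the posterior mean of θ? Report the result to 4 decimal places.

Posterior mean ≈ 0.8750

Observing 20 successes and 2 failures updates Beta(1, 1) by adding the success and failure counts to the two shape parameters: α = 1+20 = 21, β = 1+2 = 3.
E[θ | data] = 21/(21+3) = 0.8750.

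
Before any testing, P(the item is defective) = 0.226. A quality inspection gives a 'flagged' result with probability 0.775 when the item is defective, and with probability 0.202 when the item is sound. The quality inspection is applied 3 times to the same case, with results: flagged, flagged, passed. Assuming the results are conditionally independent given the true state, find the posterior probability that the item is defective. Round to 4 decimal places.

Let H be the event that the item is defective; start with P(H) = 0.226. P('flagged'|H) = 0.775, P('flagged'|¬H) = 0.202.
Update on result 1 ('flagged'): P(H) ← 0.775·0.2260 / (0.775·0.2260 + 0.202·0.7740) = 0.17515/0.33150 = 0.5284.
Update on result 2 ('flagged'): P(H) ← 0.775·0.5284 / (0.775·0.5284 + 0.202·0.4716) = 0.40948/0.50475 = 0.8113.
Update on result 3 ('passed'): P(H) ← 0.225·0.8113 / (0.225·0.8113 + 0.798·0.1887) = 0.18253/0.33315 = 0.5479.

Posterior P(H) ≈ 0.5479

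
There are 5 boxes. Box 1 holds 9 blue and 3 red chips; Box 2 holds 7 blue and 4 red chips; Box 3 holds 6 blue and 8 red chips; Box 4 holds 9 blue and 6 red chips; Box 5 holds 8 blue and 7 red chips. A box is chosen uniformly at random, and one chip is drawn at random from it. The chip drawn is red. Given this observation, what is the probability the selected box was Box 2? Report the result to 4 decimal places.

Posterior probability ≈ 0.1772

P(red|Box 1) = 0.25; P(red|Box 2) = 0.3636; P(red|Box 3) = 0.5714; P(red|Box 4) = 0.4; P(red|Box 5) = 0.4667.
Prior × likelihood for each source: 0.2·0.25=0.05000, 0.2·0.3636=0.07273, 0.2·0.5714=0.1143, 0.2·0.4=0.08000, 0.2·0.4667=0.09333. Summing gives P(red) = 0.41035.
P(Box 2 | red) = 0.07273 / 0.41035 = 0.1772.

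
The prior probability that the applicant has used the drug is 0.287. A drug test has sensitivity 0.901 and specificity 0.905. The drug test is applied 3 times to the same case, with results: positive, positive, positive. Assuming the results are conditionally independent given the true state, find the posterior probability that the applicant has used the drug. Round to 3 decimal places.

Posterior P(H) ≈ 0.997

With H the event that the applicant has used the drug, the joint likelihood of the observed sequence is P(data|H) = 0.901·0.901·0.901 = 0.73143 and P(data|¬H) = 0.095·0.095·0.095 = 0.00085738.
Bayes: P(H|data) = 0.287·0.73143 / (0.287·0.73143 + 0.713·0.00085738) = 0.20992/0.21053 = 0.9971.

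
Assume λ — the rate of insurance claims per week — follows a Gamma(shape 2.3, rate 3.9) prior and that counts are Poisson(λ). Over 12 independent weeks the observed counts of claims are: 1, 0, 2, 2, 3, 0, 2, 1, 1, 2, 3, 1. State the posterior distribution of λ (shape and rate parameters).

The Poisson likelihood adds the total count to the shape and the number of exposure periods to the rate. Here ∑xᵢ = 18 and n = 12, so shape 2.3→20.3 and rate 3.9→15.9.

Posterior: Gamma(shape=20.3, rate=15.9)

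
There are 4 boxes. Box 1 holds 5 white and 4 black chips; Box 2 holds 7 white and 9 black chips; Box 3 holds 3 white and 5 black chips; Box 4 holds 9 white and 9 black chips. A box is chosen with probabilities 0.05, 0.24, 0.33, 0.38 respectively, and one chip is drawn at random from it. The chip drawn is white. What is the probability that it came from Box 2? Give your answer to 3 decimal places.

P(white|Box 1) = 0.5556; P(white|Box 2) = 0.4375; P(white|Box 3) = 0.375; P(white|Box 4) = 0.5.
Prior × likelihood for each source: 0.05·0.5556=0.02778, 0.24·0.4375=0.1050, 0.33·0.375=0.1237, 0.38·0.5=0.1900. Summing gives P(white) = 0.44653.
P(Box 2 | white) = 0.1050 / 0.44653 = 0.235.

Posterior probability ≈ 0.235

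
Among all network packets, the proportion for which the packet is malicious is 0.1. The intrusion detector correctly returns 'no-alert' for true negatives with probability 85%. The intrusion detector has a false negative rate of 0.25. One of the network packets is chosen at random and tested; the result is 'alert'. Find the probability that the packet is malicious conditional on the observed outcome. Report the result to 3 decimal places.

Write H for 'the packet is malicious'. Prior odds H:¬H = 0.1/0.9 = 0.11111. For the 'alert' outcome, the likelihood ratio is 0.75/0.15 = 5.0000.
Posterior odds = 0.11111 × 5.0000 = 0.55556, so P(H|E) = 0.55556/(1+0.55556) = 0.357.

P(H | E) ≈ 0.357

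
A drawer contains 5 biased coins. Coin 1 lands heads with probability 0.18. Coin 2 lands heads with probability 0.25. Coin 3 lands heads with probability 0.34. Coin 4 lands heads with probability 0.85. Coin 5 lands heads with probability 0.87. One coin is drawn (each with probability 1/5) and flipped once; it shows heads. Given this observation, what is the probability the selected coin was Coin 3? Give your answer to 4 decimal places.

Posterior probability ≈ 0.1365

Tabulate prior·likelihood by source: [1] prior 0.2, lik 0.18, product 0.03600; [2] prior 0.2, lik 0.25, product 0.05000; [3] prior 0.2, lik 0.34, product 0.06800; [4] prior 0.2, lik 0.85, product 0.1700; [5] prior 0.2, lik 0.87, product 0.1740.
Normalizing constant = 0.49800; the posterior for Coin 3 is its product over the sum, 0.06800/0.49800 = 0.1365.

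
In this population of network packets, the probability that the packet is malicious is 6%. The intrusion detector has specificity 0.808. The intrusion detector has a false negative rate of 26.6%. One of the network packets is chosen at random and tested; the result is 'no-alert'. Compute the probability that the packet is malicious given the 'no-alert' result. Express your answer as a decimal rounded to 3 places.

Write H for 'the packet is malicious'. Prior odds H:¬H = 0.06/0.94 = 0.063830. For the 'no-alert' outcome, the likelihood ratio is 0.266/0.808 = 0.32921.
Posterior odds = 0.063830 × 0.32921 = 0.021013, so P(H|E) = 0.021013/(1+0.021013) = 0.021.

P(H | E) ≈ 0.021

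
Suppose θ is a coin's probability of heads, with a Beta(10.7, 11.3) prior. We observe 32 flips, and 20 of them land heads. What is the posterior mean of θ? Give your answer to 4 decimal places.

Posterior mean ≈ 0.5685

Observing 20 successes and 12 failures updates Beta(10.7, 11.3) by adding the success and failure counts to the two shape parameters: α = 10.7+20 = 30.7, β = 11.3+12 = 23.3.
Posterior mean = α/(α+β) = 30.7/54 = 0.5685.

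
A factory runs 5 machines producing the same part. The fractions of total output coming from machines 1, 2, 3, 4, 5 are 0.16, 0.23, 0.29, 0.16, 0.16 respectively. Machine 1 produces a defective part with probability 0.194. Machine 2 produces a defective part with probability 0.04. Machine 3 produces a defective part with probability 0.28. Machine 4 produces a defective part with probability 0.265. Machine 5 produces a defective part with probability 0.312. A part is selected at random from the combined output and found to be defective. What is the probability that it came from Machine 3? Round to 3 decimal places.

Posterior probability ≈ 0.380

P(defective|M1) = 0.194; P(defective|M2) = 0.04; P(defective|M3) = 0.28; P(defective|M4) = 0.265; P(defective|M5) = 0.312.
Prior × likelihood for each source: 0.16·0.194=0.03104, 0.23·0.04=0.009200, 0.29·0.28=0.08120, 0.16·0.265=0.04240, 0.16·0.312=0.04992. Summing gives P(defective) = 0.21376.
P(Machine 3 | defective) = 0.08120 / 0.21376 = 0.380.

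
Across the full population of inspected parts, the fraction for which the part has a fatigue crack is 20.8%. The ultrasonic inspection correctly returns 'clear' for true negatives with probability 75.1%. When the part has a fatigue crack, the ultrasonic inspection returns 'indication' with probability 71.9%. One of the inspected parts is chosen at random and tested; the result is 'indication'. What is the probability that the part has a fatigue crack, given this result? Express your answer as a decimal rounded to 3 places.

Let H be the event that the part has a fatigue crack. P(H) = 0.208, so P(¬H) = 0.792. With E the 'indication' result, P(E|H) = 0.719 and P(E|¬H) = 0.249.
P(E) = 0.719·0.208 + 0.249·0.792 = 0.14955 + 0.19721 = 0.34676.
By Bayes' theorem, P(H|E) = 0.14955 / 0.34676 = 0.431.

P(H | E) ≈ 0.431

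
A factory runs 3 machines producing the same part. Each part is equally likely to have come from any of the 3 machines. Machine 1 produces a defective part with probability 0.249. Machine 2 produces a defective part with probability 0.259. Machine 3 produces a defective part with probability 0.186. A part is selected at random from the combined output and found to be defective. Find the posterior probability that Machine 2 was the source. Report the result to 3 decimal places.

Posterior probability ≈ 0.373

Tabulate prior·likelihood by source: [1] prior 0.333333, lik 0.249, product 0.08300; [2] prior 0.333333, lik 0.259, product 0.08633; [3] prior 0.333333, lik 0.186, product 0.06200.
Normalizing constant = 0.23133; the posterior for Machine 2 is its product over the sum, 0.08633/0.23133 = 0.373.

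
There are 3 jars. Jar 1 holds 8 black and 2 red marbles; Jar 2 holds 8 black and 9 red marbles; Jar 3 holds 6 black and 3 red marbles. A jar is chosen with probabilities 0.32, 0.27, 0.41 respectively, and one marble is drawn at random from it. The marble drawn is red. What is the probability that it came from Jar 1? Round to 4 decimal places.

Tabulate prior·likelihood by source: [1] prior 0.32, lik 0.2, product 0.06400; [2] prior 0.27, lik 0.5294, product 0.1429; [3] prior 0.41, lik 0.3333, product 0.1367.
Normalizing constant = 0.34361; the posterior for Jar 1 is its product over the sum, 0.06400/0.34361 = 0.1863.

Posterior probability ≈ 0.1863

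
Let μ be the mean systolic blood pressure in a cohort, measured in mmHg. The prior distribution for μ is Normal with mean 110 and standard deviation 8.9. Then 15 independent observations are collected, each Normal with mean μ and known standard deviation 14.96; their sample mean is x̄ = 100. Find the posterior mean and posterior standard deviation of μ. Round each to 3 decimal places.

With known σ, the Normal prior is conjugate. Weight on the data is w = (n/σ²)/(n/σ² + 1/τ₀²) = 0.0670236/(0.0670236+0.0126247) = 0.84149.
Posterior mean = w·x̄ + (1−w)·μ₀ = 0.84149·100 + 0.15851·110 = 101.585. Posterior variance = 1/(0.0670236+0.0126247) = 12.5552, so SD = 3.543.

Posterior mean ≈ 101.585; posterior SD ≈ 3.543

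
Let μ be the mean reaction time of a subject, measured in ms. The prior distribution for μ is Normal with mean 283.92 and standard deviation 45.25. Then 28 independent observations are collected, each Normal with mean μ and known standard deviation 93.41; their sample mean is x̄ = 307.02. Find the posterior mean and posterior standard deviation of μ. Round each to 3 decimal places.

With known σ, the Normal prior is conjugate. Weight on the data is w = (n/σ²)/(n/σ² + 1/τ₀²) = 0.00320901/(0.00320901+0.00048839) = 0.86791.
Posterior mean = w·x̄ + (1−w)·μ₀ = 0.86791·307.02 + 0.13209·283.92 = 303.969. Posterior variance = 1/(0.00320901+0.00048839) = 270.461, so SD = 16.446.

Posterior mean ≈ 303.969; posterior SD ≈ 16.446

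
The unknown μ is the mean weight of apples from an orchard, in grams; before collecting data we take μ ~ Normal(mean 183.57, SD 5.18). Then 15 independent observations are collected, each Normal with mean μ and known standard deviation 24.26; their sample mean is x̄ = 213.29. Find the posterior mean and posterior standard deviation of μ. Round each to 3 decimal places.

Prior precision 1/τ₀² = 1/5.18² = 0.0372684; data precision n/σ² = 15/24.26² = 0.0254865.
Posterior precision = 0.0372684 + 0.0254865 = 0.0627548, giving posterior SD = 1/√0.0627548 = 3.992.
Posterior mean = (0.0372684·183.57 + 0.0254865·213.29) / 0.0627548 = 195.640.

Posterior mean ≈ 195.640; posterior SD ≈ 3.992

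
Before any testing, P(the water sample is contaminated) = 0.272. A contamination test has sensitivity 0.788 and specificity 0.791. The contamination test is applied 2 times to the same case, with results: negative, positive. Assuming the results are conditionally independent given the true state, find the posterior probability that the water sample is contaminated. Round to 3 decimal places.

Posterior P(H) ≈ 0.274

Let H be the event that the water sample is contaminated; start with P(H) = 0.272. P('positive'|H) = 0.788, P('positive'|¬H) = 0.209.
Update on result 1 ('negative'): P(H) ← 0.212·0.2720 / (0.212·0.2720 + 0.791·0.7280) = 0.057664/0.63351 = 0.0910.
Update on result 2 ('positive'): P(H) ← 0.788·0.0910 / (0.788·0.0910 + 0.209·0.9090) = 0.071726/0.26170 = 0.2741.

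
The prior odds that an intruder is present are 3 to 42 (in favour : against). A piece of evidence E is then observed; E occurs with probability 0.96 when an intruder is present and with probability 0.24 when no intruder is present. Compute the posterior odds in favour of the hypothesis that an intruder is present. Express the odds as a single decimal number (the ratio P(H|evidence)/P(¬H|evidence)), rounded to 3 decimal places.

Posterior odds ≈ 0.286

Prior odds = 3/42 = 0.071429.
Likelihood ratio for E = 0.96/0.24 = 4.0000.
Posterior odds = prior odds × LR = 0.28571.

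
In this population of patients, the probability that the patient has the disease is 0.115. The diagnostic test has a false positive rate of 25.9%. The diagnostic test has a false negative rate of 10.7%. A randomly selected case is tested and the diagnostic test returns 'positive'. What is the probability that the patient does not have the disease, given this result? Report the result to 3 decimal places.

P(¬H | E) ≈ 0.691

Let H be the event that the patient has the disease. P(H) = 0.115, so P(¬H) = 0.885. With E the 'positive' result, P(E|H) = 0.893 and P(E|¬H) = 0.259.
P(E) = 0.893·0.115 + 0.259·0.885 = 0.10270 + 0.22922 = 0.33191.
By Bayes' theorem, P(H|E) = 0.10270 / 0.33191 = 0.309. Hence P(¬H|E) = 1 − 0.309 = 0.691.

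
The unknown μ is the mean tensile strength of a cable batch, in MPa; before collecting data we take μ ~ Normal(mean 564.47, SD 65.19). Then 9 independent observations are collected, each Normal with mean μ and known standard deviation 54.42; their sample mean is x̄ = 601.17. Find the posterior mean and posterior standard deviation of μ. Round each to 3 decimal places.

Posterior mean ≈ 598.533; posterior SD ≈ 17.476

With known σ, the Normal prior is conjugate. Weight on the data is w = (n/σ²)/(n/σ² + 1/τ₀²) = 0.00303896/(0.00303896+0.00023531) = 0.92813.
Posterior mean = w·x̄ + (1−w)·μ₀ = 0.92813·601.17 + 0.071866·564.47 = 598.533. Posterior variance = 1/(0.00303896+0.00023531) = 305.411, so SD = 17.476.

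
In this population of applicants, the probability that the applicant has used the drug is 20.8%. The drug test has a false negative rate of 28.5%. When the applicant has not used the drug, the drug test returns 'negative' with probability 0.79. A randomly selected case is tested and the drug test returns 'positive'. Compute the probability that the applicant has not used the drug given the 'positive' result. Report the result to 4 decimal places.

Let H be the event that the applicant has used the drug. P(H) = 0.208, so P(¬H) = 0.792. With E the 'positive' result, P(E|H) = 0.715 and P(E|¬H) = 0.21.
P(E) = 0.715·0.208 + 0.21·0.792 = 0.14872 + 0.16632 = 0.31504.
By Bayes' theorem, P(H|E) = 0.14872 / 0.31504 = 0.4721. Hence P(¬H|E) = 1 − 0.4721 = 0.5279.

P(¬H | E) ≈ 0.5279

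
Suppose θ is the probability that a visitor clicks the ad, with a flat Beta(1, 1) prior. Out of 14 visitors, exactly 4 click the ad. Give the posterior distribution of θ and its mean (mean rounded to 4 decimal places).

Posterior: Beta(5, 11); mean ≈ 0.3125

The binomial likelihood is conjugate to the Beta prior: with 4 successes and 10 failures, the posterior is Beta(1+4, 1+10) = Beta(5, 11).
E[θ | data] = 5/(5+11) = 0.3125.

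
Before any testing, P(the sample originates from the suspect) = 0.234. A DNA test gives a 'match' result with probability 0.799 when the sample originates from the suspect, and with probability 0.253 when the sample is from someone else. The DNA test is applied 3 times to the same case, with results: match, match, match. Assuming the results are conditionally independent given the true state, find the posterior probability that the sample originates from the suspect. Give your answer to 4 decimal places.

With H the event that the sample originates from the suspect, the joint likelihood of the observed sequence is P(data|H) = 0.799·0.799·0.799 = 0.51008 and P(data|¬H) = 0.253·0.253·0.253 = 0.016194.
Bayes: P(H|data) = 0.234·0.51008 / (0.234·0.51008 + 0.766·0.016194) = 0.11936/0.13176 = 0.9059.

Posterior P(H) ≈ 0.9059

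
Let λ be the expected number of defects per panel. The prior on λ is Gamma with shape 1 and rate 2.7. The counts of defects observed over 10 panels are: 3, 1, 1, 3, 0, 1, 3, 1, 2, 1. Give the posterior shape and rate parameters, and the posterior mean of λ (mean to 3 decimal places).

Posterior: Gamma(shape=17, rate=12.7); mean ≈ 1.339

The Poisson likelihood adds the total count to the shape and the number of exposure periods to the rate. Here ∑xᵢ = 16 and n = 10, so shape 1→17 and rate 2.7→12.7.
Posterior mean = shape/rate = 17/12.7 = 1.339.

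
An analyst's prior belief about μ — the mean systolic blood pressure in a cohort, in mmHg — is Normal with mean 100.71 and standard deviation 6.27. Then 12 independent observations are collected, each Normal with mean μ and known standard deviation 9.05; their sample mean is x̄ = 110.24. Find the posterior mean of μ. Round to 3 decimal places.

Prior precision 1/τ₀² = 1/6.27² = 0.0254369; data precision n/σ² = 12/9.05² = 0.146516.
Posterior precision = 0.0254369 + 0.146516 = 0.171953.
Posterior mean = (0.0254369·100.71 + 0.146516·110.24) / 0.171953 = 108.830.

Posterior mean ≈ 108.830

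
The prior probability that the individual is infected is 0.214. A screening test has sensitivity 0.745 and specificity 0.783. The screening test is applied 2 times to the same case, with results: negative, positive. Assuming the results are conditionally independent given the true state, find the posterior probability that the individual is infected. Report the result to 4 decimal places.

Posterior P(H) ≈ 0.2334

Let H be the event that the individual is infected; start with P(H) = 0.214. P('positive'|H) = 0.745, P('positive'|¬H) = 0.217.
Update on result 1 ('negative'): P(H) ← 0.255·0.2140 / (0.255·0.2140 + 0.783·0.7860) = 0.054570/0.67001 = 0.0814.
Update on result 2 ('positive'): P(H) ← 0.745·0.0814 / (0.745·0.0814 + 0.217·0.9186) = 0.060678/0.26000 = 0.2334.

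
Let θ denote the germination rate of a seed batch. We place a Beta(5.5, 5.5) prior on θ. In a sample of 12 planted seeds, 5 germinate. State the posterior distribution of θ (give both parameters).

Observing 5 successes and 7 failures updates Beta(5.5, 5.5) by adding the success and failure counts to the two shape parameters: α = 5.5+5 = 10.5, β = 5.5+7 = 12.5.

Posterior: Beta(10.5, 12.5)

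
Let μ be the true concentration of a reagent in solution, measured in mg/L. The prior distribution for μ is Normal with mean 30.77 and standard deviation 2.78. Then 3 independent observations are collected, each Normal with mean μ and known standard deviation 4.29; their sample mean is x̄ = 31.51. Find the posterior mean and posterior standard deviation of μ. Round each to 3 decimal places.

Posterior mean ≈ 31.183; posterior SD ≈ 1.849

With known σ, the Normal prior is conjugate. Weight on the data is w = (n/σ²)/(n/σ² + 1/τ₀²) = 0.163007/(0.163007+0.129393) = 0.55748.
Posterior mean = w·x̄ + (1−w)·μ₀ = 0.55748·31.51 + 0.44252·30.77 = 31.183. Posterior variance = 1/(0.163007+0.129393) = 3.41997, so SD = 1.849.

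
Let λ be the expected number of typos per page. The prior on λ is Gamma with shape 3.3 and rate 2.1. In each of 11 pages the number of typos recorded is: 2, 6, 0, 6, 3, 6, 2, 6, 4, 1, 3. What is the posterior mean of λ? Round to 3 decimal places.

Total count ∑xᵢ = 39 over n = 11 pages.
Gamma is conjugate to the Poisson likelihood: posterior is Gamma(shape = 3.3+39 = 42.3, rate = 2.1+11 = 13.1).
E[λ | data] = 42.3/13.1 = 3.229.

Posterior mean ≈ 3.229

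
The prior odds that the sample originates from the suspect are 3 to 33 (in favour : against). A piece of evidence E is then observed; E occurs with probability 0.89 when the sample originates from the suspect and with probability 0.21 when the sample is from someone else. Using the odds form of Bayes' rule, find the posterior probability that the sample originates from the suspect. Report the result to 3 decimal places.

Posterior probability ≈ 0.278

Prior odds = 3/33 = 0.090909. In log-odds, ln(0.090909) = -2.3979.
Add log likelihood ratio: ln(4.2381) = 1.4441.
Posterior log-odds = -0.95378, so posterior odds = exp(-0.95378) = 0.38528. Converting, P(H|E) = 0.38528/1.3853 = 0.278.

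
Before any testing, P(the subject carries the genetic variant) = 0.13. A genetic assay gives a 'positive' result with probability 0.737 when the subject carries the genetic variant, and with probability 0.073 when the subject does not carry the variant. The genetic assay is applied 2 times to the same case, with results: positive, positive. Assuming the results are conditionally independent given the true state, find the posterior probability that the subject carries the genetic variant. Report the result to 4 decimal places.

Let H be the event that the subject carries the genetic variant; start with P(H) = 0.13. P('positive'|H) = 0.737, P('positive'|¬H) = 0.073.
Update on result 1 ('positive'): P(H) ← 0.737·0.1300 / (0.737·0.1300 + 0.073·0.8700) = 0.095810/0.15932 = 0.6014.
Update on result 2 ('positive'): P(H) ← 0.737·0.6014 / (0.737·0.6014 + 0.073·0.3986) = 0.44321/0.47231 = 0.9384.

Posterior P(H) ≈ 0.9384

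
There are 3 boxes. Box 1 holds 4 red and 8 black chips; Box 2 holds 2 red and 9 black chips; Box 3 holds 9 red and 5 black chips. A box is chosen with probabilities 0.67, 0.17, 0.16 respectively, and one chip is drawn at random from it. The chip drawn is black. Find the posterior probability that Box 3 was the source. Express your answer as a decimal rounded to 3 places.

Tabulate prior·likelihood by source: [1] prior 0.67, lik 0.6667, product 0.4467; [2] prior 0.17, lik 0.8182, product 0.1391; [3] prior 0.16, lik 0.3571, product 0.05714.
Normalizing constant = 0.64290; the posterior for Box 3 is its product over the sum, 0.05714/0.64290 = 0.089.

Posterior probability ≈ 0.089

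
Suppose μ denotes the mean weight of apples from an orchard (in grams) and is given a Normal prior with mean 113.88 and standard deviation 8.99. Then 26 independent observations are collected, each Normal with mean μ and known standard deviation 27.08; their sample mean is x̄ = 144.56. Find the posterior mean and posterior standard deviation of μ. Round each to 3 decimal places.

Posterior mean ≈ 136.623; posterior SD ≈ 4.573

With known σ, the Normal prior is conjugate. Weight on the data is w = (n/σ²)/(n/σ² + 1/τ₀²) = 0.0354549/(0.0354549+0.0123732) = 0.74130.
Posterior mean = w·x̄ + (1−w)·μ₀ = 0.74130·144.56 + 0.25870·113.88 = 136.623. Posterior variance = 1/(0.0354549+0.0123732) = 20.9082, so SD = 4.573.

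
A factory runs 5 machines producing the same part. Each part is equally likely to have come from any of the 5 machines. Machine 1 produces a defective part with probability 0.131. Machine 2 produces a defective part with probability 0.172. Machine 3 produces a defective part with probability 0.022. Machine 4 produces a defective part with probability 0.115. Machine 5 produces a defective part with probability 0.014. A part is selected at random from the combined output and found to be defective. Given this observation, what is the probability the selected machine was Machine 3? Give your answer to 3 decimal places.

Tabulate prior·likelihood by source: [1] prior 0.2, lik 0.131, product 0.02620; [2] prior 0.2, lik 0.172, product 0.03440; [3] prior 0.2, lik 0.022, product 0.004400; [4] prior 0.2, lik 0.115, product 0.02300; [5] prior 0.2, lik 0.014, product 0.002800.
Normalizing constant = 0.090800; the posterior for Machine 3 is its product over the sum, 0.004400/0.090800 = 0.048.

Posterior probability ≈ 0.048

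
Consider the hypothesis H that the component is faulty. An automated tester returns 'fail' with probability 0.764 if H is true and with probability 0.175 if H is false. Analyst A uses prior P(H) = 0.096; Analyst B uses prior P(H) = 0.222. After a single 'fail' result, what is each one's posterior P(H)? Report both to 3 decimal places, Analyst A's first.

Analyst A: 0.317; Analyst B: 0.555

P('+'|H) = 0.764, P('+'|¬H) = 0.175.
Analyst A: numerator 0.764·0.096 = 0.073344; evidence = 0.073344+0.175·0.904 = 0.23154; posterior = 0.317.
Analyst B: numerator 0.764·0.222 = 0.16961; evidence = 0.16961+0.175·0.778 = 0.30576; posterior = 0.555.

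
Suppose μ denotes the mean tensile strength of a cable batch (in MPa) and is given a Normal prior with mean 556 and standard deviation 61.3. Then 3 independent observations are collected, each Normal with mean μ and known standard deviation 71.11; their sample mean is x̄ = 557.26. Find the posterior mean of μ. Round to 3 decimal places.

Posterior mean ≈ 556.870

With known σ, the Normal prior is conjugate. Weight on the data is w = (n/σ²)/(n/σ² + 1/τ₀²) = 0.00059328/(0.00059328+0.00026612) = 0.69034.
Posterior mean = w·x̄ + (1−w)·μ₀ = 0.69034·557.26 + 0.30966·556 = 556.870.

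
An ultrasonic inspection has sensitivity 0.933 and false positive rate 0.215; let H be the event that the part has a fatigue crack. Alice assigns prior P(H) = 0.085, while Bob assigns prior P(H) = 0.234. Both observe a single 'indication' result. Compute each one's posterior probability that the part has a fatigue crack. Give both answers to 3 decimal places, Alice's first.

P('+'|H) = 0.933, P('+'|¬H) = 0.215.
Alice: numerator 0.933·0.085 = 0.079305; evidence = 0.079305+0.215·0.915 = 0.27603; posterior = 0.287.
Bob: numerator 0.933·0.234 = 0.21832; evidence = 0.21832+0.215·0.766 = 0.38301; posterior = 0.570.

Alice: 0.287; Bob: 0.570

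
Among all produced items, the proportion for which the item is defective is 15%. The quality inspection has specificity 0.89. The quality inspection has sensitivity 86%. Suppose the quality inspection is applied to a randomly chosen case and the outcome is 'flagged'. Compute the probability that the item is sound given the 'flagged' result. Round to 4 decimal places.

P(¬H | E) ≈ 0.4202

Write H for 'the item is defective'. Prior odds H:¬H = 0.15/0.85 = 0.17647. For the 'flagged' outcome, the likelihood ratio is 0.86/0.11 = 7.8182.
Posterior odds = 0.17647 × 7.8182 = 1.3797, so P(H|E) = 1.3797/(1+1.3797) = 0.5798. Then P(¬H|E) = 1 − 0.5798 = 0.4202.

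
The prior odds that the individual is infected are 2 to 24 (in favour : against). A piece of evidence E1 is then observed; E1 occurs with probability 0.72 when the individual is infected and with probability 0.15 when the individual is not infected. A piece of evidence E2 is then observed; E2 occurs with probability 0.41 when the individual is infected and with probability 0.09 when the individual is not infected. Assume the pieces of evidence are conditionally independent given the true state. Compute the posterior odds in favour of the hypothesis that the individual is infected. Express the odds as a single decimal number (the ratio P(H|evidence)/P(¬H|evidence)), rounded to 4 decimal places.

Prior odds = 2/24 = 0.083333.
Likelihood ratio for E1 = 0.72/0.15 = 4.8000.
Likelihood ratio for E2 = 0.41/0.09 = 4.5556.
Posterior odds = prior odds × LR₁ × LR₂ = 1.8222.

Posterior odds ≈ 1.8222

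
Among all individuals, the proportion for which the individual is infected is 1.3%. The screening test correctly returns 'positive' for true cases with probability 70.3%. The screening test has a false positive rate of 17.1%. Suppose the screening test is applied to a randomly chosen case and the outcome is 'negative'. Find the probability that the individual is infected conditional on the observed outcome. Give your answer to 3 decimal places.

P(H | E) ≈ 0.005

Write H for 'the individual is infected'. Prior odds H:¬H = 0.013/0.987 = 0.013171. For the 'negative' outcome, the likelihood ratio is 0.297/0.829 = 0.35826.
Posterior odds = 0.013171 × 0.35826 = 0.0047188, so P(H|E) = 0.0047188/(1+0.0047188) = 0.005.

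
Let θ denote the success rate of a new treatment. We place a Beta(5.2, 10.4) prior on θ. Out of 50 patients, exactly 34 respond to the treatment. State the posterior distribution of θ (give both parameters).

Posterior: Beta(39.2, 26.4)

The binomial likelihood is conjugate to the Beta prior: with 34 successes and 16 failures, the posterior is Beta(5.2+34, 10.4+16) = Beta(39.2, 26.4).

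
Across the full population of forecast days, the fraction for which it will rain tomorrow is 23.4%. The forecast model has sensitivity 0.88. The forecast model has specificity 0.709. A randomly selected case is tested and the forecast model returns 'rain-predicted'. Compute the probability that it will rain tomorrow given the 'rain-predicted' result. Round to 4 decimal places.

Let H be the event that it will rain tomorrow. P(H) = 0.234, so P(¬H) = 0.766. With E the 'rain-predicted' result, P(E|H) = 0.88 and P(E|¬H) = 0.291.
P(E) = 0.88·0.234 + 0.291·0.766 = 0.20592 + 0.22291 = 0.42883.
By Bayes' theorem, P(H|E) = 0.20592 / 0.42883 = 0.4802.

P(H | E) ≈ 0.4802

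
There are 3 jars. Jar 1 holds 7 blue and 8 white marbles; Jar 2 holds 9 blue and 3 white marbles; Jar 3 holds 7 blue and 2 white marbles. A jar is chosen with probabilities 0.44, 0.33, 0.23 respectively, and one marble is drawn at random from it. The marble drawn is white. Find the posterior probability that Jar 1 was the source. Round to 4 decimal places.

Posterior probability ≈ 0.6372

P(white|Jar 1) = 0.5333; P(white|Jar 2) = 0.25; P(white|Jar 3) = 0.2222.
Prior × likelihood for each source: 0.44·0.5333=0.2347, 0.33·0.25=0.08250, 0.23·0.2222=0.05111. Summing gives P(white) = 0.36828.
P(Jar 1 | white) = 0.2347 / 0.36828 = 0.6372.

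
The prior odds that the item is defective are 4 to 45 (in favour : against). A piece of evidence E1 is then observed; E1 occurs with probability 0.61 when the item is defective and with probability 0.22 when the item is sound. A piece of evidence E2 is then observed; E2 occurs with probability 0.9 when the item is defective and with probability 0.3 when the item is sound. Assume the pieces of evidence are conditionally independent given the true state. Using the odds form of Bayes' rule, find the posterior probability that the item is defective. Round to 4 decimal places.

Posterior probability ≈ 0.4251

Prior odds = 4/45 = 0.088889. In log-odds, ln(0.088889) = -2.4204.
Add log likelihood ratios: ln(2.7727) + ln(3.0000) = 2.1184.
Posterior log-odds = -0.30192, so posterior odds = exp(-0.30192) = 0.73939. Converting, P(H|E) = 0.73939/1.7394 = 0.4251.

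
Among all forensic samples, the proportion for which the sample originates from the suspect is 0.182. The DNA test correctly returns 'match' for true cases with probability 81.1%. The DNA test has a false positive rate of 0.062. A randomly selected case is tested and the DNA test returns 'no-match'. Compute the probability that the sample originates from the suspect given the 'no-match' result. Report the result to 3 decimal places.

P(H | E) ≈ 0.043

Let H be the event that the sample originates from the suspect. P(H) = 0.182, so P(¬H) = 0.818. With E the 'no-match' result, P(E|H) = 0.189 and P(E|¬H) = 0.938.
P(E) = 0.189·0.182 + 0.938·0.818 = 0.034398 + 0.76728 = 0.80168.
By Bayes' theorem, P(H|E) = 0.034398 / 0.80168 = 0.043.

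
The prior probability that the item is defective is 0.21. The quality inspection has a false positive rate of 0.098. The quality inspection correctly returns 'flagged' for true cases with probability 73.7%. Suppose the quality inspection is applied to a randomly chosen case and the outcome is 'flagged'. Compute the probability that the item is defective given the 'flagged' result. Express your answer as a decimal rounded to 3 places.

P(H | E) ≈ 0.667

Write H for 'the item is defective'. Prior odds H:¬H = 0.21/0.79 = 0.26582. For the 'flagged' outcome, the likelihood ratio is 0.737/0.098 = 7.5204.
Posterior odds = 0.26582 × 7.5204 = 1.9991, so P(H|E) = 1.9991/(1+1.9991) = 0.667.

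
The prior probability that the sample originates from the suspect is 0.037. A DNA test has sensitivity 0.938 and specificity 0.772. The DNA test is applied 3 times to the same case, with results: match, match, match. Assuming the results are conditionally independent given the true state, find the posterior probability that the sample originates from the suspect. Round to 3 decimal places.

Posterior P(H) ≈ 0.728

Let H be the event that the sample originates from the suspect; start with P(H) = 0.037. P('match'|H) = 0.938, P('match'|¬H) = 0.228.
Update on result 1 ('match'): P(H) ← 0.938·0.0370 / (0.938·0.0370 + 0.228·0.9630) = 0.034706/0.25427 = 0.1365.
Update on result 2 ('match'): P(H) ← 0.938·0.1365 / (0.938·0.1365 + 0.228·0.8635) = 0.12803/0.32491 = 0.3940.
Update on result 3 ('match'): P(H) ← 0.938·0.3940 / (0.938·0.3940 + 0.228·0.6060) = 0.36962/0.50777 = 0.7279.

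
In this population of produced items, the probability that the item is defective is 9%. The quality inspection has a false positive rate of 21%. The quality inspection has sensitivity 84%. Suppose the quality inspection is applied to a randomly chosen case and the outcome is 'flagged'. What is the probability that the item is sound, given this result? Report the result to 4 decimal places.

Write H for 'the item is defective'. Prior odds H:¬H = 0.09/0.91 = 0.098901. For the 'flagged' outcome, the likelihood ratio is 0.84/0.21 = 4.0000.
Posterior odds = 0.098901 × 4.0000 = 0.39560, so P(H|E) = 0.39560/(1+0.39560) = 0.2835. Then P(¬H|E) = 1 − 0.2835 = 0.7165.

P(¬H | E) ≈ 0.7165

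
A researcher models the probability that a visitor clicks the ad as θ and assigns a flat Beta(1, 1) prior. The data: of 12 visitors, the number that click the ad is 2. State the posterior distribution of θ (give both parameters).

The binomial likelihood is conjugate to the Beta prior: with 2 successes and 10 failures, the posterior is Beta(1+2, 1+10) = Beta(3, 11).

Posterior: Beta(3, 11)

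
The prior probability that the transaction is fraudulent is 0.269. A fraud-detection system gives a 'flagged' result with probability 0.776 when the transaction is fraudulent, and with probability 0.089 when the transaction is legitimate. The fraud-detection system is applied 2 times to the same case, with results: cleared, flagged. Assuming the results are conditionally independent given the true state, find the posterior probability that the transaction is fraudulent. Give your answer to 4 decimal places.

With H the event that the transaction is fraudulent, the joint likelihood of the observed sequence is P(data|H) = 0.224·0.776 = 0.17382 and P(data|¬H) = 0.911·0.089 = 0.081079.
Bayes: P(H|data) = 0.269·0.17382 / (0.269·0.17382 + 0.731·0.081079) = 0.046759/0.10603 = 0.4410.

Posterior P(H) ≈ 0.4410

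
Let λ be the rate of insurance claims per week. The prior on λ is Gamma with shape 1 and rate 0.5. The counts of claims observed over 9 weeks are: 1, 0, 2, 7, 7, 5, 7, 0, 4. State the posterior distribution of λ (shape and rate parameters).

Posterior: Gamma(shape=34, rate=9.5)

Total count ∑xᵢ = 33 over n = 9 weeks.
Gamma is conjugate to the Poisson likelihood: posterior is Gamma(shape = 1+33 = 34, rate = 0.5+9 = 9.5).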